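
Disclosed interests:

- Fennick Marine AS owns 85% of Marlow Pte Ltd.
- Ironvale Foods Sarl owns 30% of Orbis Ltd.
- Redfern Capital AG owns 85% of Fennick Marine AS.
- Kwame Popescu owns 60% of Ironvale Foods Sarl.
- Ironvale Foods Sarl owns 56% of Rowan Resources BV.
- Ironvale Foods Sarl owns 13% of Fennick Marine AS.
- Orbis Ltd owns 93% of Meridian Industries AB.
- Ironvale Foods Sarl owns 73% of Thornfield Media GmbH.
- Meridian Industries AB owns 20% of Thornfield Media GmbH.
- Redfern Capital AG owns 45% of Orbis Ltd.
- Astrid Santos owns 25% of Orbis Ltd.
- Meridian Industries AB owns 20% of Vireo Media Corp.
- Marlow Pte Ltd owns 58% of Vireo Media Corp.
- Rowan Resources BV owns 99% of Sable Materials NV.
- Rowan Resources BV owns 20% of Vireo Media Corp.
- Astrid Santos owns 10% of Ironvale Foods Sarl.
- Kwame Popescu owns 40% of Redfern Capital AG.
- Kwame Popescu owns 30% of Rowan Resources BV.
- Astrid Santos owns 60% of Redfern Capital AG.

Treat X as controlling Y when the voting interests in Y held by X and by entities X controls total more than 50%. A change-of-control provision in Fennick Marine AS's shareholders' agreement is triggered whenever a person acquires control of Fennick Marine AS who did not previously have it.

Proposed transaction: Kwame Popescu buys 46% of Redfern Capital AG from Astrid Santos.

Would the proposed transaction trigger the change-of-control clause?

The purchase adds only to Kwame's holdings (Astrid's stake shrinks), so Kwame is the only person who could newly come to control Fennick.
Kwame holds 60% of Ironvale, so Kwame controls Ironvale.
Ironvale holds 73% of Thornfield, so Kwame controls Thornfield.
Ironvale and Kwame together hold 56% + 30% = 86% of Rowan, so Kwame controls Rowan.
Rowan holds 99% of Sable, so Kwame controls Sable.
In Fennick, Kwame's side holds only 13%, not > 50%.
So before the transaction, Kwame does not control Fennick.
After the purchase, Kwame's direct stake in Redfern rises to 40% + 46% = 86%, and Astrid's stake falls to 14%.
Kwame holds 86% of Redfern, so Kwame controls Redfern.
Ironvale and Redfern together hold 13% + 85% = 98% of Fennick, so Kwame controls Fennick.
Kwame did not control Fennick before and does after, so the clause is triggered.

Yes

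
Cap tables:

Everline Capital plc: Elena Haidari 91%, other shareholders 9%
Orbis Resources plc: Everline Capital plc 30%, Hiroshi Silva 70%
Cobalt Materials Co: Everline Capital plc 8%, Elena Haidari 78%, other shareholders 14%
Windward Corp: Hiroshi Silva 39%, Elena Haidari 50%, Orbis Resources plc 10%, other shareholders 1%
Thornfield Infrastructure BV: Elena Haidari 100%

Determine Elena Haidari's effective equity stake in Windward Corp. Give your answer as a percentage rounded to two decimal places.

52.73%

Elena reaches Windward along 2 paths.
Direct stake: 50% = 50%.
Via Everline → Orbis: 91% × 30% × 10% = 2.73%.
Total: 50% + 2.73% = 52.73%.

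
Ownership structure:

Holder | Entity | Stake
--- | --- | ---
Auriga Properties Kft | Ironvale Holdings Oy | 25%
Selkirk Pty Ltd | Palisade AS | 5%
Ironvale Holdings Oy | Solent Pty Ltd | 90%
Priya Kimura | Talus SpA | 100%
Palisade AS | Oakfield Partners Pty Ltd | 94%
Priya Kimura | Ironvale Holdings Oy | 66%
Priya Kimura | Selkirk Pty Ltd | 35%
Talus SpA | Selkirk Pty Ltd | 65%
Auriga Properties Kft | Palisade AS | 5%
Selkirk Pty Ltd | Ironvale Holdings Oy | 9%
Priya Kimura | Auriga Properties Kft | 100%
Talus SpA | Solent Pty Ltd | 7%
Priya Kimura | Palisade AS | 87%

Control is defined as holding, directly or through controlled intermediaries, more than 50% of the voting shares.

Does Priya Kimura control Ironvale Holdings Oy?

Priya holds 100% of Auriga, so Priya controls Auriga.
Priya holds 100% of Talus, so Priya controls Talus.
Priya and Talus together hold 35% + 65% = 100% of Selkirk, so Priya controls Selkirk.
Auriga and Selkirk and Priya together hold 25% + 9% + 66% = 100% of Ironvale, so Priya controls Ironvale.

Yes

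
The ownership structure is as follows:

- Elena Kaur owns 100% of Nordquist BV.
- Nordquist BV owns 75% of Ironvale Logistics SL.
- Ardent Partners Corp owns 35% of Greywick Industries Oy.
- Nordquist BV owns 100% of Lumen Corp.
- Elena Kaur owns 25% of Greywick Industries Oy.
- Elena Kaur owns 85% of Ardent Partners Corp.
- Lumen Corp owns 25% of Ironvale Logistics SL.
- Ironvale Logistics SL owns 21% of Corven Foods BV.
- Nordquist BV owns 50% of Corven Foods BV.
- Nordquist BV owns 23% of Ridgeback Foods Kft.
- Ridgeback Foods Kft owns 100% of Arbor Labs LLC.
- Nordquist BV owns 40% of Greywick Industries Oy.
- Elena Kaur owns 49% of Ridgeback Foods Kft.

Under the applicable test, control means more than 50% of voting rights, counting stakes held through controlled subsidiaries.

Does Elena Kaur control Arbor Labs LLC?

Elena holds 100% of Nordquist, so Elena controls Nordquist.
Nordquist and Elena together hold 23% + 49% = 72% of Ridgeback, so Elena controls Ridgeback.
Ridgeback holds 100% of Arbor, so Elena controls Arbor.

Yes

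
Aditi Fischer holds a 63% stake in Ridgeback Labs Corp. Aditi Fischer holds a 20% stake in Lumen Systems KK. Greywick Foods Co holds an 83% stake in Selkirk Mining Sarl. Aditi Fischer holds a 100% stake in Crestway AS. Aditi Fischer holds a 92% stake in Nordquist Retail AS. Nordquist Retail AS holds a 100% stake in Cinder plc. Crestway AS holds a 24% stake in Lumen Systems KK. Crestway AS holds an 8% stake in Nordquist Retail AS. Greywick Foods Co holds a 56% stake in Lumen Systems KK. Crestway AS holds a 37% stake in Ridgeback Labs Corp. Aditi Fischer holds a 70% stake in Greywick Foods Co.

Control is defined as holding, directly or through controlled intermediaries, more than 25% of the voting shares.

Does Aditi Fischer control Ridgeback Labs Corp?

Yes

Aditi holds 100% of Crestway, so Aditi controls Crestway.
Aditi and Crestway together hold 63% + 37% = 100% of Ridgeback, so Aditi controls Ridgeback.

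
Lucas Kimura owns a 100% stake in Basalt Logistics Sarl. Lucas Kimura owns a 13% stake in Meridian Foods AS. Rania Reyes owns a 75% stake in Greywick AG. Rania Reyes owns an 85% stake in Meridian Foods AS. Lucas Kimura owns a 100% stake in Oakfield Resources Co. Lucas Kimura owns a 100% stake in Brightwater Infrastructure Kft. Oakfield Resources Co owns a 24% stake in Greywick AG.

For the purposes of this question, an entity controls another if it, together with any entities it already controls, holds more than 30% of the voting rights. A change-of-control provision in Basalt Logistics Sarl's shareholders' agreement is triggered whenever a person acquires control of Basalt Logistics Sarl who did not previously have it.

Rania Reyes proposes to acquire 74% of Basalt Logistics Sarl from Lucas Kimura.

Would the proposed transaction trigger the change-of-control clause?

The purchase adds only to Rania's holdings (Lucas's stake shrinks), so Rania is the only person who could newly come to control Basalt.
Rania holds 75% of Greywick, so Rania controls Greywick.
Rania holds 85% of Meridian, so Rania controls Meridian.
Neither Rania nor any entity Rania controls holds any voting interest in Basalt.
So before the transaction, Rania does not control Basalt.
After the purchase, Rania holds 74% of Basalt directly, and Lucas's stake falls to 26%.
Rania holds 74% of Basalt, so Rania controls Basalt.
Rania did not control Basalt before and does after, so the clause is triggered.

Yes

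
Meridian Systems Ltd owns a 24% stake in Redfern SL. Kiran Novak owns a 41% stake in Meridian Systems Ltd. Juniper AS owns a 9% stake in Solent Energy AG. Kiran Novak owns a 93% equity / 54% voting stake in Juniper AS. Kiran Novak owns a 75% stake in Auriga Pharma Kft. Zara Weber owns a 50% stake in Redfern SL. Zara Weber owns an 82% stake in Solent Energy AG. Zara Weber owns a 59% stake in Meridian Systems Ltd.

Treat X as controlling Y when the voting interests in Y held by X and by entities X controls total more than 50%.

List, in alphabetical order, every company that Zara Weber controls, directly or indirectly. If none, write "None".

Meridian Systems Ltd, Redfern SL, Solent Energy AG

Zara holds 59% of Meridian, so Zara controls Meridian.
Zara and Meridian together hold 50% + 24% = 74% of Redfern, so Zara controls Redfern.
Zara holds 82% of Solent, so Zara controls Solent.
No other company's threshold is met.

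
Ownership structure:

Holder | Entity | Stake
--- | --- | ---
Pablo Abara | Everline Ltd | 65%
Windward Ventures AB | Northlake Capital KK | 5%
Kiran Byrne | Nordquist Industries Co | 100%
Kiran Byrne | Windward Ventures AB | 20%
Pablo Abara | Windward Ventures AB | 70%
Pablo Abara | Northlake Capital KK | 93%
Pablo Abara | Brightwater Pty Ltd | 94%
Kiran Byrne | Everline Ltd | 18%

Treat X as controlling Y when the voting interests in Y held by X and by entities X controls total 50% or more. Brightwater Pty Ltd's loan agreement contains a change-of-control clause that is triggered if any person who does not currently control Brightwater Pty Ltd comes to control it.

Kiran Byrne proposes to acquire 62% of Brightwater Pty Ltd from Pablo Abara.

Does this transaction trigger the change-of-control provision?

Yes

The purchase adds only to Kiran's holdings (Pablo's stake shrinks), so Kiran is the only person who could newly come to control Brightwater.
Kiran holds 100% of Nordquist, so Kiran controls Nordquist.
Neither Kiran nor any entity Kiran controls holds any voting interest in Brightwater.
So before the transaction, Kiran does not control Brightwater.
After the purchase, Kiran holds 62% of Brightwater directly, and Pablo's stake falls to 32%.
Kiran holds 62% of Brightwater, so Kiran controls Brightwater.
Kiran did not control Brightwater before and does after, so the clause is triggered.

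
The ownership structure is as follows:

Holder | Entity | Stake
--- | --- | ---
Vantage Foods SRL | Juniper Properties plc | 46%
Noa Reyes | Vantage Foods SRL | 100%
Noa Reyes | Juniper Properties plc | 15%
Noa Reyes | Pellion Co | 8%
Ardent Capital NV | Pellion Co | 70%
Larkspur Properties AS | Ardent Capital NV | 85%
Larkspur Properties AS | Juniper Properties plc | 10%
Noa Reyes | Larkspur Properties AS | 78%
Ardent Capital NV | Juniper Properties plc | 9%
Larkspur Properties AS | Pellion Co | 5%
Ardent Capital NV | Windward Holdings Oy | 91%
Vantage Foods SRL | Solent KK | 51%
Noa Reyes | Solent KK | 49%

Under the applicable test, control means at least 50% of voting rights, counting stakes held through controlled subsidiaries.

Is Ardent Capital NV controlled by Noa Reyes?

Yes

Noa holds 78% of Larkspur, so Noa controls Larkspur.
Larkspur holds 85% of Ardent, so Noa controls Ardent.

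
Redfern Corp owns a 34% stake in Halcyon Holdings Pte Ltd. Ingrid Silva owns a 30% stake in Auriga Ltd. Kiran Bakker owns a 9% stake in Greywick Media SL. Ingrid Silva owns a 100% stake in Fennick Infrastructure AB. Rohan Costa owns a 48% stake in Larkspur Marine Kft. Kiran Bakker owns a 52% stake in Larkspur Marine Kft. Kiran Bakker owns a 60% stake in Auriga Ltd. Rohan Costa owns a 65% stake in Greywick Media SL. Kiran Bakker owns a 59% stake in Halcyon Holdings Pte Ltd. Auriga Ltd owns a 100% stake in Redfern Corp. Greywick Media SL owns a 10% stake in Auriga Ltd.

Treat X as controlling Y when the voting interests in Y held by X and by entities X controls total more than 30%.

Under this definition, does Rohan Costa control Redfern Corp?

No

Rohan holds 65% of Greywick, so Rohan controls Greywick.
Rohan holds 48% of Larkspur, so Rohan controls Larkspur.
Neither Rohan nor any entity Rohan controls holds any voting interest in Redfern.
So Rohan does not control Redfern.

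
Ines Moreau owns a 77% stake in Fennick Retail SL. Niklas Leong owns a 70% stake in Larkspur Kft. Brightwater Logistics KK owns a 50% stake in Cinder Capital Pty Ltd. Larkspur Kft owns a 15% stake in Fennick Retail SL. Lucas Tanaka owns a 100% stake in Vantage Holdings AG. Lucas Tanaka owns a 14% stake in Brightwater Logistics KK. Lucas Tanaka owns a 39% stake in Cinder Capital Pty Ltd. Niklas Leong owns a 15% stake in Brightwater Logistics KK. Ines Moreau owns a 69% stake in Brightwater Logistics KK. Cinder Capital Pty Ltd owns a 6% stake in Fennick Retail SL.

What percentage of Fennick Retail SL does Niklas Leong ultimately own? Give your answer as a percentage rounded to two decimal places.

10.95%

Niklas reaches Fennick along 2 paths.
Via Brightwater → Cinder: 15% × 50% × 6% = 0.45%.
Via Larkspur: 70% × 15% = 10.5%.
Total: 0.45% + 10.5% = 10.95%.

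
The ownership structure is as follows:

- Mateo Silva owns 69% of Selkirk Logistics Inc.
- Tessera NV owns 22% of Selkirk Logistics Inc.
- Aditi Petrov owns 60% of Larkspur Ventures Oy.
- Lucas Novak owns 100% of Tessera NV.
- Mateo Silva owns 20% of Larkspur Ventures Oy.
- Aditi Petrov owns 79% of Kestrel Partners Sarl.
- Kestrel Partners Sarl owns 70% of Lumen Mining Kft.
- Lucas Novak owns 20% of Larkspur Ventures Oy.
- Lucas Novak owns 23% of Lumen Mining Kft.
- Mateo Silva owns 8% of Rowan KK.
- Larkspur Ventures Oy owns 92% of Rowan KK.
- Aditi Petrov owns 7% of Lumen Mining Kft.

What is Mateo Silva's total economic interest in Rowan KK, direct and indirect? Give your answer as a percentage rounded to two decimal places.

26.40%

Mateo reaches Rowan along 2 paths.
Via Larkspur: 20% × 92% = 18.4%.
Direct stake: 8% = 8%.
Total: 18.4% + 8% = 26.4%.
Rounded: 26.40%.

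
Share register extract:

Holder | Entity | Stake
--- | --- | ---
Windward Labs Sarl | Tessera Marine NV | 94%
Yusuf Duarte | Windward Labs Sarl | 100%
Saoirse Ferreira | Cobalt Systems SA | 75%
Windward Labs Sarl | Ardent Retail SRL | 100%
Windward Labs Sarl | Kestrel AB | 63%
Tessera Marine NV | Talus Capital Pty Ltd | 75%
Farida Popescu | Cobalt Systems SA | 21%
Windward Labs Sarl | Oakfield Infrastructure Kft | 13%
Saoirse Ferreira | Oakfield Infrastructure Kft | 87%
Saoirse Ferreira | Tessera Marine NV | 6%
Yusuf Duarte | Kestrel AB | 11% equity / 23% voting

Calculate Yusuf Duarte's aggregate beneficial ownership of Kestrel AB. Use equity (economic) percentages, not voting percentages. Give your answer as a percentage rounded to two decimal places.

74.00%

Yusuf reaches Kestrel along 2 paths.
Direct stake: 11% = 11%.
Via Windward: 100% × 63% = 63%.
Total: 11% + 63% = 74%.
Rounded: 74.00%.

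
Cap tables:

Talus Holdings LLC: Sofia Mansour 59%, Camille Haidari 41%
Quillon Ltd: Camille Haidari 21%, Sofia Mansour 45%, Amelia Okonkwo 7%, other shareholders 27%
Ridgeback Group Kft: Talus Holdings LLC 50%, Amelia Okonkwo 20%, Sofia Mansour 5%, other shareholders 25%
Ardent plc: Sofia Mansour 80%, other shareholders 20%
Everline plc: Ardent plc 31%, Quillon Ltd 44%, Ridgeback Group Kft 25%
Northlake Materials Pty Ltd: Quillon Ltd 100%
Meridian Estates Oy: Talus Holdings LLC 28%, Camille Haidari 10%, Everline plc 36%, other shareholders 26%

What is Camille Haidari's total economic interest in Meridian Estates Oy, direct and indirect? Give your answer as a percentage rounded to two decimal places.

26.65%

Camille reaches Meridian along 4 paths.
Via Talus: 41% × 28% = 11.48%.
Direct stake: 10% = 10%.
Via Quillon → Everline: 21% × 44% × 36% = 3.3264%.
Via Talus → Ridgeback → Everline: 41% × 50% × 25% × 36% = 1.845%.
Total: 11.48% + 10% + 3.3264% + 1.845% = 26.6514%.
Rounded: 26.65%.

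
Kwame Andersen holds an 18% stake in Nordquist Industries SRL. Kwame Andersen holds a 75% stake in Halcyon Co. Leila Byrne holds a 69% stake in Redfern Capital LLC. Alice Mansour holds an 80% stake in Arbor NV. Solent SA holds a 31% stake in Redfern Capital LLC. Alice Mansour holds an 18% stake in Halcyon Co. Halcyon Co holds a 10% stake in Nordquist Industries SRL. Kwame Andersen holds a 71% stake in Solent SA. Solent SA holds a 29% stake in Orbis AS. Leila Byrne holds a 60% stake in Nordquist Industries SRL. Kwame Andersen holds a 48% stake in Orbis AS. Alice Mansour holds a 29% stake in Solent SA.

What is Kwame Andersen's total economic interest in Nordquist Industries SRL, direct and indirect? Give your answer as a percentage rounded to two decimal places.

25.50%

Kwame reaches Nordquist along 2 paths.
Via Halcyon: 75% × 10% = 7.5%.
Direct stake: 18% = 18%.
Total: 7.5% + 18% = 25.5%.
Rounded: 25.50%.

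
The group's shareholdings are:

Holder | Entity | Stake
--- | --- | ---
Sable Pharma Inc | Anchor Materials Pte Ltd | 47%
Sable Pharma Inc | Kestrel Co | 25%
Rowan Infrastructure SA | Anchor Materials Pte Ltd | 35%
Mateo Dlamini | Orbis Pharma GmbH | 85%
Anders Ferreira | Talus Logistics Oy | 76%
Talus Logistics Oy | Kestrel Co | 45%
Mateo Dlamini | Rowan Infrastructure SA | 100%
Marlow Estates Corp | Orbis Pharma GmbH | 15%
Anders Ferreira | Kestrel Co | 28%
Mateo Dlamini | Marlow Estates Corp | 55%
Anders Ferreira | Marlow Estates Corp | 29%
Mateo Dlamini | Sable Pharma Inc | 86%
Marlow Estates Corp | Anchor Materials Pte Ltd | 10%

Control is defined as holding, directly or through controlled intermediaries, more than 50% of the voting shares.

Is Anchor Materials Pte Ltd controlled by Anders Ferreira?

Anders holds 76% of Talus, so Anders controls Talus.
Talus and Anders together hold 45% + 28% = 73% of Kestrel, so Anders controls Kestrel.
Neither Anders nor any entity Anders controls holds any voting interest in Anchor.
So Anders does not control Anchor.

No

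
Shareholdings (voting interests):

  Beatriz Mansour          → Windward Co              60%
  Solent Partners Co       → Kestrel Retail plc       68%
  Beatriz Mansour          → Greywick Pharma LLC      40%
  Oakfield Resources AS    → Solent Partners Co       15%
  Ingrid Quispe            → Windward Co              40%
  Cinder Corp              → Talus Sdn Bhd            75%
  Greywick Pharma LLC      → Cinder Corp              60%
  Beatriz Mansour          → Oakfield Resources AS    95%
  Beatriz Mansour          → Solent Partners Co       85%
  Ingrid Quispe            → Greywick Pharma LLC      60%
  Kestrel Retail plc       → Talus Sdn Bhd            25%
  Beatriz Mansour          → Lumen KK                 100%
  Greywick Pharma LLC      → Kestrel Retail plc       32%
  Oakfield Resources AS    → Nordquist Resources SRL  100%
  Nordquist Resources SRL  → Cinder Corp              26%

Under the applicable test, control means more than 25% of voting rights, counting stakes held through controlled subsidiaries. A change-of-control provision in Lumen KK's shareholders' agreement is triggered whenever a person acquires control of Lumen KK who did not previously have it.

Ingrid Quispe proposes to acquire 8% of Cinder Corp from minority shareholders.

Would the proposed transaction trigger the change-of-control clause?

No

The purchase changes only Ingrid's holdings, so Ingrid is the only person who could newly come to control Lumen.
Ingrid holds 40% of Windward, so Ingrid controls Windward.
Ingrid holds 60% of Greywick, so Ingrid controls Greywick.
Greywick holds 32% of Kestrel, so Ingrid controls Kestrel.
Greywick holds 60% of Cinder, so Ingrid controls Cinder.
Cinder and Kestrel together hold 75% + 25% = 100% of Talus, so Ingrid controls Talus.
Neither Ingrid nor any entity Ingrid controls holds any voting interest in Lumen.
So before the transaction, Ingrid does not control Lumen.
After the purchase, Ingrid holds 8% of Cinder directly.
Greywick and Ingrid together hold 60% + 8% = 68% of Cinder, so Ingrid controls Cinder.
After the transaction, neither Ingrid nor any entity Ingrid controls holds a voting interest in Lumen, so Ingrid still does not control it.
No new person acquires control, so the clause is not triggered.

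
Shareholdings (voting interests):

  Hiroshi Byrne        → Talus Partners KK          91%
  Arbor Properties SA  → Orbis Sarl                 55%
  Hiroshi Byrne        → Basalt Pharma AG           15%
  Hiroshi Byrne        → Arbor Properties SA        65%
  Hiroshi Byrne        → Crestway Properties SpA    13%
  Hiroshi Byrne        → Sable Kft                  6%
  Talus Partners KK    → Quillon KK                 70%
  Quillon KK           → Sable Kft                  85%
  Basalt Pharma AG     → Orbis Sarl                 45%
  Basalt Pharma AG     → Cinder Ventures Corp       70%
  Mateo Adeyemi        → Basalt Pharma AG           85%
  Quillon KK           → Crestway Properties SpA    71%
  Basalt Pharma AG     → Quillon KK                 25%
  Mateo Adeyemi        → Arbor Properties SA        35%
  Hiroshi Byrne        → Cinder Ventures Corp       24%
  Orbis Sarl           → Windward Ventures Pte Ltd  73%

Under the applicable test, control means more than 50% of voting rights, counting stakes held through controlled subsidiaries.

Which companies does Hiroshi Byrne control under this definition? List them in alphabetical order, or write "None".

Arbor Properties SA, Crestway Properties SpA, Orbis Sarl, Quillon KK, Sable Kft, Talus Partners KK, Windward Ventures Pte Ltd

Hiroshi holds 65% of Arbor, so Hiroshi controls Arbor.
Hiroshi holds 91% of Talus, so Hiroshi controls Talus.
Arbor holds 55% of Orbis, so Hiroshi controls Orbis.
Talus holds 70% of Quillon, so Hiroshi controls Quillon.
Quillon and Hiroshi together hold 71% + 13% = 84% of Crestway, so Hiroshi controls Crestway.
Hiroshi and Quillon together hold 6% + 85% = 91% of Sable, so Hiroshi controls Sable.
Orbis holds 73% of Windward, so Hiroshi controls Windward.
No other company's threshold is met.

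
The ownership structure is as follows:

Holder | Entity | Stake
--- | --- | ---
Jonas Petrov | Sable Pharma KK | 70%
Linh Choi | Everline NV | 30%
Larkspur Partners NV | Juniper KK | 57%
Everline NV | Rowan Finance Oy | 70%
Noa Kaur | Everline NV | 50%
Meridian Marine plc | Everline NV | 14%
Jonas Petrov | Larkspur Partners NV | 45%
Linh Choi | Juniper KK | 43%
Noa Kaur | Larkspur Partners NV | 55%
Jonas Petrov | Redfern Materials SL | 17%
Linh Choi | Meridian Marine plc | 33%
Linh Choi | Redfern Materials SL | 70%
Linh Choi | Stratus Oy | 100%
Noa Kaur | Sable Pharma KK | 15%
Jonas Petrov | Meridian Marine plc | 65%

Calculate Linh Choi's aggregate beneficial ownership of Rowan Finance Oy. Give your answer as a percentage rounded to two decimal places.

Linh reaches Rowan along 2 paths.
Via Everline: 30% × 70% = 21%.
Via Meridian → Everline: 33% × 14% × 70% = 3.234%.
Total: 21% + 3.234% = 24.234%.
Rounded: 24.23%.

24.23%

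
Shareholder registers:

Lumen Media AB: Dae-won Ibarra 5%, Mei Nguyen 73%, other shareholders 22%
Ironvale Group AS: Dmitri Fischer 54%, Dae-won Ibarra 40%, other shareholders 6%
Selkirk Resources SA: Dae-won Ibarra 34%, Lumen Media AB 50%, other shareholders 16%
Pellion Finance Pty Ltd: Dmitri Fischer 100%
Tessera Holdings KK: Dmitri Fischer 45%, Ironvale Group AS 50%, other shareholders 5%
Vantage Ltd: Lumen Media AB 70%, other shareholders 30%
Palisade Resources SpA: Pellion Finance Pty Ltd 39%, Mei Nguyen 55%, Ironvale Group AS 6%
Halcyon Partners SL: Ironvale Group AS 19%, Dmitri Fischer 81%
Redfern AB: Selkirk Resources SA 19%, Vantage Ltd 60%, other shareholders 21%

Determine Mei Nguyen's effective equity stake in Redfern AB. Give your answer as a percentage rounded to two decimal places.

Mei reaches Redfern along 2 paths.
Via Lumen → Selkirk: 73% × 50% × 19% = 6.935%.
Via Lumen → Vantage: 73% × 70% × 60% = 30.66%.
Total: 6.935% + 30.66% = 37.595%.
Rounded: 37.60%.

37.60%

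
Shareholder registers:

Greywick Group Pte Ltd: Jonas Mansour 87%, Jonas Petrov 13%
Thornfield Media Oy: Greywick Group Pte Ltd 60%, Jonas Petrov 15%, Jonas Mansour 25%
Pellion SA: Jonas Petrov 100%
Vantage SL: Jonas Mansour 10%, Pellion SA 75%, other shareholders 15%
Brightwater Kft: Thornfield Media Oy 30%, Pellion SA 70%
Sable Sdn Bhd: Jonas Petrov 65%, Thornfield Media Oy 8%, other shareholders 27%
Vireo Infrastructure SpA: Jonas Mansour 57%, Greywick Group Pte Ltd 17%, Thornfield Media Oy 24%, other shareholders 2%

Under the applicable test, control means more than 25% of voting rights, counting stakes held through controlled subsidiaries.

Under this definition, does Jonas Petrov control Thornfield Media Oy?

Jonas Petrov holds 100% of Pellion, so Jonas Petrov controls Pellion.
Pellion holds 75% of Vantage, so Jonas Petrov controls Vantage.
Pellion holds 70% of Brightwater, so Jonas Petrov controls Brightwater.
Jonas Petrov holds 65% of Sable, so Jonas Petrov controls Sable.
In Thornfield, Jonas Petrov's side holds only 15%, not > 25%.
So Jonas Petrov does not control Thornfield.

No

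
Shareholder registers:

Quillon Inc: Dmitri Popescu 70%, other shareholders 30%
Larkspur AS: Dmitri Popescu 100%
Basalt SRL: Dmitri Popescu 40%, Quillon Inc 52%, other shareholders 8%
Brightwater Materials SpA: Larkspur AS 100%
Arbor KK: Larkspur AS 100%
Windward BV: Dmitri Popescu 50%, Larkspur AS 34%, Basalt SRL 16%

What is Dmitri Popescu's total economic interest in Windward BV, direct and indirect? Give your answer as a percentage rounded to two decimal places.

96.22%

Dmitri reaches Windward along 4 paths.
Direct stake: 50% = 50%.
Via Larkspur: 100% × 34% = 34%.
Via Basalt: 40% × 16% = 6.4%.
Via Quillon → Basalt: 70% × 52% × 16% = 5.824%.
Total: 50% + 34% + 6.4% + 5.824% = 96.224%.
Rounded: 96.22%.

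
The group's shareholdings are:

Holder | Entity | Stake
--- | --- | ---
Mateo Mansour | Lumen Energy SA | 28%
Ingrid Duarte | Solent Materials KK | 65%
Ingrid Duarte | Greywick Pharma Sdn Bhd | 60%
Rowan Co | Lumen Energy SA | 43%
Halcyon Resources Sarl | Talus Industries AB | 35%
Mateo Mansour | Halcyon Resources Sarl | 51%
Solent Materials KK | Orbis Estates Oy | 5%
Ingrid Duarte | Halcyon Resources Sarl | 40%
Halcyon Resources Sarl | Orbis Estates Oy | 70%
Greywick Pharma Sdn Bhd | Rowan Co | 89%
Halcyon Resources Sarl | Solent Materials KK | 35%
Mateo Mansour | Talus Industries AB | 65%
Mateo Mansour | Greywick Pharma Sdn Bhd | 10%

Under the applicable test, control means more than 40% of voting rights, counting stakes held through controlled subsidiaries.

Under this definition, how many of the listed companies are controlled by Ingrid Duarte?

4

Ingrid holds 60% of Greywick, so Ingrid controls Greywick.
Greywick holds 89% of Rowan, so Ingrid controls Rowan.
Ingrid holds 65% of Solent, so Ingrid controls Solent.
Rowan holds 43% of Lumen, so Ingrid controls Lumen.
No other company's threshold is met.
Ingrid controls 4 companies.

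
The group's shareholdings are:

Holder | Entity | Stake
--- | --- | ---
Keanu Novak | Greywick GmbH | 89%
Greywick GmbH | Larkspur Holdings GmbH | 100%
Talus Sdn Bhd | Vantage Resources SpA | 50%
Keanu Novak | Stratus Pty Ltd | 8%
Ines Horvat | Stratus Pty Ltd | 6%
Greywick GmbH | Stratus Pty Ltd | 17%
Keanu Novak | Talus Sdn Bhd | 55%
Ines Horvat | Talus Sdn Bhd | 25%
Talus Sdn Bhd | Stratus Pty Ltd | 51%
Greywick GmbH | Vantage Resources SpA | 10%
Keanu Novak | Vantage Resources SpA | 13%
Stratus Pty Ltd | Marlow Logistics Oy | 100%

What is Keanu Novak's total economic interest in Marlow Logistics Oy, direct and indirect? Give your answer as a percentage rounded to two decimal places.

Keanu reaches Marlow along 3 paths.
Via Greywick → Stratus: 89% × 17% × 100% = 15.13%.
Via Stratus: 8% × 100% = 8%.
Via Talus → Stratus: 55% × 51% × 100% = 28.05%.
Total: 15.13% + 8% + 28.05% = 51.18%.

51.18%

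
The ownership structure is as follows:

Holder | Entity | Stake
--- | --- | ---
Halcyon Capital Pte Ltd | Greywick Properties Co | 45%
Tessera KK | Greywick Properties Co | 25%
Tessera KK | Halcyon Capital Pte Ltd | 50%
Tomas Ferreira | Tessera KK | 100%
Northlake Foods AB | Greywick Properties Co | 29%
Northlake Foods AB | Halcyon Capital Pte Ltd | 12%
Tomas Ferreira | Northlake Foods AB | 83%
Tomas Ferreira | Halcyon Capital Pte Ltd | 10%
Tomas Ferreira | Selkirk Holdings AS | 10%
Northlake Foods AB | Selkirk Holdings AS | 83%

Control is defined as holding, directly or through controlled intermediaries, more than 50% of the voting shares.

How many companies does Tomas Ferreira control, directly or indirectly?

5

Tomas holds 83% of Northlake, so Tomas controls Northlake.
Tomas holds 100% of Tessera, so Tomas controls Tessera.
Northlake and Tomas together hold 83% + 10% = 93% of Selkirk, so Tomas controls Selkirk.
Tessera and Northlake and Tomas together hold 50% + 12% + 10% = 72% of Halcyon, so Tomas controls Halcyon.
Halcyon and Northlake and Tessera together hold 45% + 29% + 25% = 99% of Greywick, so Tomas controls Greywick.
Tomas controls 5 companies.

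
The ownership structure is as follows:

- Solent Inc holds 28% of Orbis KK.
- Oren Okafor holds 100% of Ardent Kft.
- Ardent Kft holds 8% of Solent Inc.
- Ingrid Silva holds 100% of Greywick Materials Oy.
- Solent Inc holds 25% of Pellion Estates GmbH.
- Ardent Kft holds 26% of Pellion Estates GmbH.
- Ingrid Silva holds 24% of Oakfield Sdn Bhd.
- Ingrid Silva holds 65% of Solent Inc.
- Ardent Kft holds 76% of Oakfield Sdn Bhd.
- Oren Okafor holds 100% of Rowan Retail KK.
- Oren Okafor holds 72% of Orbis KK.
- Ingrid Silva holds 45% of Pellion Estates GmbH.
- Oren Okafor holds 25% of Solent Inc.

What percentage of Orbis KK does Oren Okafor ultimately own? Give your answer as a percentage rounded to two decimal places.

81.24%

Oren reaches Orbis along 3 paths.
Direct stake: 72% = 72%.
Via Solent: 25% × 28% = 7%.
Via Ardent → Solent: 100% × 8% × 28% = 2.24%.
Total: 72% + 7% + 2.24% = 81.24%.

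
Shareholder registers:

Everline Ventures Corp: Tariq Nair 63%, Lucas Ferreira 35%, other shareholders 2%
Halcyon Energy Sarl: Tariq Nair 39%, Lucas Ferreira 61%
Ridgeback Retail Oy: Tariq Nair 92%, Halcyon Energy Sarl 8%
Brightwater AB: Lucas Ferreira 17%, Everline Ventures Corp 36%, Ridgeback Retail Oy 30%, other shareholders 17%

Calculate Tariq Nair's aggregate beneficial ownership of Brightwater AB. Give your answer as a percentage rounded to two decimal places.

51.22%

Tariq reaches Brightwater along 3 paths.
Via Everline: 63% × 36% = 22.68%.
Via Ridgeback: 92% × 30% = 27.6%.
Via Halcyon → Ridgeback: 39% × 8% × 30% = 0.936%.
Total: 22.68% + 27.6% + 0.936% = 51.216%.
Rounded: 51.22%.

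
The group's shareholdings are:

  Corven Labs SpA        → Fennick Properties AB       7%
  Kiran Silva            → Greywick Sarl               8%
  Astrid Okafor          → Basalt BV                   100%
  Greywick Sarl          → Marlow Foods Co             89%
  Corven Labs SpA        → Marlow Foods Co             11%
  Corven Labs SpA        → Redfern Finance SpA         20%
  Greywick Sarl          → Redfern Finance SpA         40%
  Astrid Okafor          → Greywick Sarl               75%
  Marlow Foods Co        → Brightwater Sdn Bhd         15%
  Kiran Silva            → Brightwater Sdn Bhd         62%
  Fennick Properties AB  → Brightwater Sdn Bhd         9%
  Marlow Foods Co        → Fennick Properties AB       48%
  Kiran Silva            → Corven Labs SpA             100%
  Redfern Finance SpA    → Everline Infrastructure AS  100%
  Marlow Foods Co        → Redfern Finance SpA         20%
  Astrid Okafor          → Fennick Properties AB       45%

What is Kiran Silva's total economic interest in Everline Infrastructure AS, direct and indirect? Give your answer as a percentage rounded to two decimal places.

Kiran reaches Everline along 4 paths.
Via Corven → Redfern: 100% × 20% × 100% = 20%.
Via Greywick → Marlow → Redfern: 8% × 89% × 20% × 100% = 1.424%.
Via Corven → Marlow → Redfern: 100% × 11% × 20% × 100% = 2.2%.
Via Greywick → Redfern: 8% × 40% × 100% = 3.2%.
Total: 20% + 1.424% + 2.2% + 3.2% = 26.824%.
Rounded: 26.82%.

26.82%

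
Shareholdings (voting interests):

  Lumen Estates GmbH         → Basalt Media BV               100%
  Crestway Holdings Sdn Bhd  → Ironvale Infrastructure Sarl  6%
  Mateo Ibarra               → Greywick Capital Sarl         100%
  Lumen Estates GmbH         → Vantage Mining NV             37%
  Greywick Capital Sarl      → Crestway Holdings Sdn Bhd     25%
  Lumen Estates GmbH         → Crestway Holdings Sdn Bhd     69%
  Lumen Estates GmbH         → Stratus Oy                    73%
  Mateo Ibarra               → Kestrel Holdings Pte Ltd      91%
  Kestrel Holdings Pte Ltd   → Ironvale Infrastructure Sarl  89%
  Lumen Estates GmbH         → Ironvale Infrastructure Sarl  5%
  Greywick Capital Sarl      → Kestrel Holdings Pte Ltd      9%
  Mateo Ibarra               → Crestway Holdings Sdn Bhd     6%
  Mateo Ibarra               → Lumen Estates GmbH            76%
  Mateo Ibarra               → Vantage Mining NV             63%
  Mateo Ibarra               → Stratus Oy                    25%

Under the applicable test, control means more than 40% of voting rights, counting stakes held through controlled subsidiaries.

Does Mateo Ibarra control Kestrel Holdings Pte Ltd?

Mateo holds 100% of Greywick, so Mateo controls Greywick.
Mateo and Greywick together hold 91% + 9% = 100% of Kestrel, so Mateo controls Kestrel.

Yes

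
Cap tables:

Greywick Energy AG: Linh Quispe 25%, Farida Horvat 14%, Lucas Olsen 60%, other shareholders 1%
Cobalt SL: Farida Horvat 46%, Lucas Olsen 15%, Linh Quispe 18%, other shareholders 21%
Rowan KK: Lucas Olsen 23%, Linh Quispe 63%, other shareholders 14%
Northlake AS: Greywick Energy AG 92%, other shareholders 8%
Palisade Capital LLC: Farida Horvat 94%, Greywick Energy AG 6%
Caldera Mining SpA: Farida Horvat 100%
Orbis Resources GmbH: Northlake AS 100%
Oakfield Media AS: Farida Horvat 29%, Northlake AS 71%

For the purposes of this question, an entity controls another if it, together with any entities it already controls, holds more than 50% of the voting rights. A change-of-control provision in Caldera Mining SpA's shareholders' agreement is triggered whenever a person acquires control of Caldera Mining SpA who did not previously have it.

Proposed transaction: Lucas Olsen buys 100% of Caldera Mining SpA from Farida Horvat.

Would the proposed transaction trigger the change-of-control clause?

Yes

The purchase adds only to Lucas's holdings (Farida's stake shrinks), so Lucas is the only person who could newly come to control Caldera.
Lucas holds 60% of Greywick, so Lucas controls Greywick.
Greywick holds 92% of Northlake, so Lucas controls Northlake.
Northlake holds 100% of Orbis, so Lucas controls Orbis.
Northlake holds 71% of Oakfield, so Lucas controls Oakfield.
Neither Lucas nor any entity Lucas controls holds any voting interest in Caldera.
So before the transaction, Lucas does not control Caldera.
After the purchase, Lucas holds 100% of Caldera directly, and Farida's stake falls to 0%.
Lucas holds 100% of Caldera, so Lucas controls Caldera.
Lucas did not control Caldera before and does after, so the clause is triggered.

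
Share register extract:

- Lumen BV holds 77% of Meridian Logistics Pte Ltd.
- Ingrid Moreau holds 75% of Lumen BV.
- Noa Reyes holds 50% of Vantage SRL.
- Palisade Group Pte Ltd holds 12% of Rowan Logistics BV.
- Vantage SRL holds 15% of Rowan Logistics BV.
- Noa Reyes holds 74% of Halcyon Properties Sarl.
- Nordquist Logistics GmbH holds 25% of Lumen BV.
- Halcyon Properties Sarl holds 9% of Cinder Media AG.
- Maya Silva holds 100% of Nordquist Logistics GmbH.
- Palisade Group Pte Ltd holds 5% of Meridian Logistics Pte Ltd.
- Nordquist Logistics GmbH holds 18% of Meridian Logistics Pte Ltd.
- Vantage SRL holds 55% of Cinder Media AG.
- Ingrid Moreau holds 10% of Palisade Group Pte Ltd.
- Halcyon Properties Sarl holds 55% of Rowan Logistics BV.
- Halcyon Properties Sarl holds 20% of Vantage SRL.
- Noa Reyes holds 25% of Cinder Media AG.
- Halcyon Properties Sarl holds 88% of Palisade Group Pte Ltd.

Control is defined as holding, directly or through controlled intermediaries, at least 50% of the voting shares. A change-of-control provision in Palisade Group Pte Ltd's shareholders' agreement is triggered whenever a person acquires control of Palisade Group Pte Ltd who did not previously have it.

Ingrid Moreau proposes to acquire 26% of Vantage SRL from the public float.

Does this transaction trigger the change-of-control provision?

The purchase changes only Ingrid's holdings, so Ingrid is the only person who could newly come to control Palisade.
Ingrid holds 75% of Lumen, so Ingrid controls Lumen.
Lumen holds 77% of Meridian, so Ingrid controls Meridian.
In Palisade, Ingrid's side holds only 10%, not ≥ 50%.
So before the transaction, Ingrid does not control Palisade.
After the purchase, Ingrid holds 26% of Vantage directly.
Ingrid's side now holds 26% of Vantage, not ≥ 50%, so Ingrid still does not control Vantage.
After the transaction, Ingrid's side holds 10% of Palisade, not ≥ 50%, so Ingrid still does not control Palisade.
No new person acquires control, so the clause is not triggered.

No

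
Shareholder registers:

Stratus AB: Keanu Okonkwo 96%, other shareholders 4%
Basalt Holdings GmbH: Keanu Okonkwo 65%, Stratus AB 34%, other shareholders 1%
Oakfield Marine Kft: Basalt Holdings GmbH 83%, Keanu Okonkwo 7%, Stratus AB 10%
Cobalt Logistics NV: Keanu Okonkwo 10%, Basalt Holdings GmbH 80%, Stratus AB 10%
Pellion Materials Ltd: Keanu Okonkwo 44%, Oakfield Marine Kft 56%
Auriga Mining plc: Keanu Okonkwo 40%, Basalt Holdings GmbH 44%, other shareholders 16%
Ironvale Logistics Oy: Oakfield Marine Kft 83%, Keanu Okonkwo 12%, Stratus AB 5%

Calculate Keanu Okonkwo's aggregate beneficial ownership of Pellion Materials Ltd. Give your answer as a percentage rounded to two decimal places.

98.68%

Keanu reaches Pellion along 5 paths.
Direct stake: 44% = 44%.
Via Basalt → Oakfield: 65% × 83% × 56% = 30.212%.
Via Stratus → Basalt → Oakfield: 96% × 34% × 83% × 56% = 15.171072%.
Via Oakfield: 7% × 56% = 3.92%.
Via Stratus → Oakfield: 96% × 10% × 56% = 5.376%.
Total: 44% + 30.212% + 15.171072% + 3.92% + 5.376% = 98.679072%.
Rounded: 98.68%.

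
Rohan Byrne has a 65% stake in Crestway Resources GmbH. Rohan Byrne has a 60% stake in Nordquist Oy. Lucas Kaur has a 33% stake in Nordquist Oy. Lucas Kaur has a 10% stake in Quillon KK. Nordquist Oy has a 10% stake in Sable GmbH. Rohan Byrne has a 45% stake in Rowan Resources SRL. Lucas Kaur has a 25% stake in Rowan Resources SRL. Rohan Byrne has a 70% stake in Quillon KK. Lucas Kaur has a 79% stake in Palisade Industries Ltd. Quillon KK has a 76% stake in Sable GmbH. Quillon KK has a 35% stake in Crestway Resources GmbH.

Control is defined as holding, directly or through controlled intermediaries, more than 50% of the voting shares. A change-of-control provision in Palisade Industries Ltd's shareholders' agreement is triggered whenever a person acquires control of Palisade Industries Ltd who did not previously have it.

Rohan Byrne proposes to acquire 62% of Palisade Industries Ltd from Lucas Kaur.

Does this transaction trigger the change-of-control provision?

The purchase adds only to Rohan's holdings (Lucas's stake shrinks), so Rohan is the only person who could newly come to control Palisade.
Rohan holds 70% of Quillon, so Rohan controls Quillon.
Rohan holds 60% of Nordquist, so Rohan controls Nordquist.
Rohan and Quillon together hold 65% + 35% = 100% of Crestway, so Rohan controls Crestway.
Quillon and Nordquist together hold 76% + 10% = 86% of Sable, so Rohan controls Sable.
Neither Rohan nor any entity Rohan controls holds any voting interest in Palisade.
So before the transaction, Rohan does not control Palisade.
After the purchase, Rohan holds 62% of Palisade directly, and Lucas's stake falls to 17%.
Rohan holds 62% of Palisade, so Rohan controls Palisade.
Rohan did not control Palisade before and does after, so the clause is triggered.

Yes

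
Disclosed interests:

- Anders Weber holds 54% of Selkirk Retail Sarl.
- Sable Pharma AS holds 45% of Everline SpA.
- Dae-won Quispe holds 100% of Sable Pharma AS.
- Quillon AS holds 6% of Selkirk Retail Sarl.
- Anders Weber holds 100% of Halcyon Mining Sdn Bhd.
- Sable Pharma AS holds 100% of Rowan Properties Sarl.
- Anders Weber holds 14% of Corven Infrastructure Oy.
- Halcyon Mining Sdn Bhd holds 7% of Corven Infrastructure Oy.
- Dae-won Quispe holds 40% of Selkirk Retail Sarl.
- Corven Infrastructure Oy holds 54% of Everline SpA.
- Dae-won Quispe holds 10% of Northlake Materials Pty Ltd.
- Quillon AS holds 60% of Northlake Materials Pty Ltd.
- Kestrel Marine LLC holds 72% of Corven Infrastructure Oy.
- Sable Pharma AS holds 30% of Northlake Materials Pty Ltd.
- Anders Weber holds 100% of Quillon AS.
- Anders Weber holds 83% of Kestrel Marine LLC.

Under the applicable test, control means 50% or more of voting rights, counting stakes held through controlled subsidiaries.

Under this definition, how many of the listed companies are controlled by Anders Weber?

7

Anders holds 100% of Quillon, so Anders controls Quillon.
Anders and Quillon together hold 54% + 6% = 60% of Selkirk, so Anders controls Selkirk.
Anders holds 100% of Halcyon, so Anders controls Halcyon.
Anders holds 83% of Kestrel, so Anders controls Kestrel.
Anders and Kestrel and Halcyon together hold 14% + 72% + 7% = 93% of Corven, so Anders controls Corven.
Corven holds 54% of Everline, so Anders controls Everline.
Quillon holds 60% of Northlake, so Anders controls Northlake.
No other company's threshold is met.
Anders controls 7 companies.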